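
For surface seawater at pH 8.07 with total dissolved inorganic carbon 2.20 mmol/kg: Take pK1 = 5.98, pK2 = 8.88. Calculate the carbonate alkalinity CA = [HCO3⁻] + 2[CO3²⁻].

CA = 2.48 mmol/kg

CA = [HCO3⁻] + 2[CO3²⁻] = (α₁ + 2α₂)·DIC
At pH 8.07: [H⁺]/K1 = 10^-2.09 = 0.0081283, K2/[H⁺] = 10^-0.81 = 0.15488
α₁ = 1/(1 + 0.0081283 + 0.15488) = 1/1.1630 = 0.8598; α₂ = α₁·K2/[H⁺] = 0.1332
α₁ + 2α₂ = 1.1262
CA = 1.1262 × 2.20 = 2.48 mmol/kg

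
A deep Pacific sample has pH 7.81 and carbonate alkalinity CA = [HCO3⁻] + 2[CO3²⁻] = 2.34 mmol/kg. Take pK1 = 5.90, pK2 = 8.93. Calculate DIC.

DIC = 2.21 mmol/kg

CA = [HCO3⁻] + 2[CO3²⁻] = (α₁ + 2α₂)·DIC
At pH 7.81: [H⁺]/K1 = 10^-1.91 = 0.012303, K2/[H⁺] = 10^-1.12 = 0.075858
α₁ = 1/(1 + 0.012303 + 0.075858) = 1/1.0882 = 0.9190; α₂ = α₁·K2/[H⁺] = 0.06971
α₁ + 2α₂ = 1.0584
DIC = CA / (α₁ + 2α₂) = 2.34 / 1.0584 = 2.21 mmol/kg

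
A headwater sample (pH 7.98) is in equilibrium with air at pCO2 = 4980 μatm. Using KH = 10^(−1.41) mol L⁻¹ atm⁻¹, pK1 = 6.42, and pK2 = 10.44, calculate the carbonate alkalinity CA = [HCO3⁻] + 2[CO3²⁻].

CA = 7.08 mmol/L

[CO2*] = KH · pCO2 = 10^(−1.41) × 4980×10^-6 = 1.937×10^-4 mol/L
α₀ = 1/(1 + K1/[H⁺] + K1K2/[H⁺]²) = 1/(1 + 10^+1.56 + 10^-0.90) = 0.02671
DIC = [CO2*]/α₀ = 1.937×10^-4 / 0.02671 = 7.253 mmol/L
CA = (α₁ + 2α₂)·DIC = (0.9699 + 2×0.003363) × 7.253 = 7.08 mmol/L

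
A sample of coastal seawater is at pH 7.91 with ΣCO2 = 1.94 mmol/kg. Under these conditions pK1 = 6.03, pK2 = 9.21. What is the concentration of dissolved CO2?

[CO2*] = 0.0241 mmol/kg

α₀ = 1 / (1 + K1/[H⁺] + K1K2/[H⁺]²) = 1 / (1 + 10^+1.88 + 10^+0.58)
   = 1 / (1 + 75.858 + 3.8019) = 1/80.660 = 0.01240
[CO2*] = α₀ × DIC = 0.01240 × 1.94 = 0.0241 mmol/kg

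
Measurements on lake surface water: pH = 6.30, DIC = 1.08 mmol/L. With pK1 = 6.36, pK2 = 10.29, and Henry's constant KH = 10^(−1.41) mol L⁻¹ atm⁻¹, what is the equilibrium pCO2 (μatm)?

pCO2 = 1.48×10^4 μatm

α₀ = 1 / (1 + K1/[H⁺] + K1K2/[H⁺]²) = 1 / (1 + 10^-0.06 + 10^-4.05)
   = 1 / (1 + 0.87096 + 8.9125×10^-5) = 1/1.8711 = 0.5345
[CO2*] = α₀ × DIC = 0.5345 × 1.08 = 0.5772 mmol/L
pCO2 = [CO2*]/KH = 5.772×10^-4 / 3.890×10^-2 = 1.48×10^4 μatm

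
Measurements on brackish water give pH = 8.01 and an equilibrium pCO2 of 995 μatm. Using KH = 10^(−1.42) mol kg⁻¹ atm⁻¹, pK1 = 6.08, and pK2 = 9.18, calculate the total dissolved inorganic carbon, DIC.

[CO2*] = KH · pCO2 = 10^(−1.42) × 995×10^-6 = 3.783×10^-5 mol/kg
α₀ = 1/(1 + K1/[H⁺] + K1K2/[H⁺]²) = 1/(1 + 10^+1.93 + 10^+0.76) = 0.01089
DIC = [CO2*]/α₀ = 3.783×10^-5 / 0.01089 = 3.48 mmol/kg

DIC = 3.48 mmol/kg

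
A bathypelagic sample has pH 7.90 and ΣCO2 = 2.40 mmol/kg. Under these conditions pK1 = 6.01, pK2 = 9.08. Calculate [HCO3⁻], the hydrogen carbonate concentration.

[HCO3⁻] = 2.22 mmol/kg

α₁ = 1 / (1 + [H⁺]/K1 + K2/[H⁺]) = 1 / (1 + 10^-1.89 + 10^-1.18)
   = 1 / (1 + 0.012882 + 0.066069) = 1/1.0790 = 0.9268
[HCO3⁻] = α₁ × DIC = 0.9268 × 2.40 = 2.22 mmol/kg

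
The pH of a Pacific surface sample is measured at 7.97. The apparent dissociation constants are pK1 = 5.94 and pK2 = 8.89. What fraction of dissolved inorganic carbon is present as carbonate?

α₂ = 1 / (1 + [H⁺]/K2 + [H⁺]²/(K1K2)) = 1 / (1 + 10^+0.92 + 10^-1.11)
   = 1 / (1 + 8.3176 + 0.077625) = 1/9.3953 = 0.1064

α₂ = 0.106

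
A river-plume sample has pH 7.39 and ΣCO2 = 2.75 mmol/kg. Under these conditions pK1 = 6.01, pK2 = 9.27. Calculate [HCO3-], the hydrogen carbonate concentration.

[HCO3⁻] = 2.61 mmol/kg

α₁ = 1 / (1 + [H⁺]/K1 + K2/[H⁺]) = 1 / (1 + 10^-1.38 + 10^-1.88)
   = 1 / (1 + 0.041687 + 0.013183) = 1/1.0549 = 0.9480
[HCO3⁻] = α₁ × DIC = 0.9480 × 2.75 = 2.61 mmol/kg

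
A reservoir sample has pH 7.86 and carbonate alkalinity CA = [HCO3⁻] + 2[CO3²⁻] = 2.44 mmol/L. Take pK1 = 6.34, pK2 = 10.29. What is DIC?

CA = [HCO3⁻] + 2[CO3²⁻] = (α₁ + 2α₂)·DIC
At pH 7.86: [H⁺]/K1 = 10^-1.52 = 0.030200, K2/[H⁺] = 10^-2.43 = 0.0037154
α₁ = 1/(1 + 0.030200 + 0.0037154) = 1/1.0339 = 0.9672; α₂ = α₁·K2/[H⁺] = 0.003593
α₁ + 2α₂ = 0.9744
DIC = CA / (α₁ + 2α₂) = 2.44 / 0.9744 = 2.50 mmol/L

DIC = 2.50 mmol/L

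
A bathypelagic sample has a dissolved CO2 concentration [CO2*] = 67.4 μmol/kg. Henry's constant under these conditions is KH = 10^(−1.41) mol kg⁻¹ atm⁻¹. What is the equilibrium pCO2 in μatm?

pCO2 = 1730 μatm

KH = 10^(−1.41) = 3.890×10^-2 mol kg⁻¹ atm⁻¹
pCO2 = [CO2*]/KH = 67.4×10^-6 / 3.890×10^-2 = 1.73×10^-3 atm = 1730 μatm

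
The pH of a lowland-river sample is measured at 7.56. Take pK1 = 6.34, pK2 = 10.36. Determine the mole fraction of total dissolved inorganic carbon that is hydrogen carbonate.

α₁ = 1 / (1 + [H⁺]/K1 + K2/[H⁺]) = 1 / (1 + 10^-1.22 + 10^-2.80)
   = 1 / (1 + 0.060256 + 0.0015849) = 1/1.0618 = 0.9418

α₁ = 0.942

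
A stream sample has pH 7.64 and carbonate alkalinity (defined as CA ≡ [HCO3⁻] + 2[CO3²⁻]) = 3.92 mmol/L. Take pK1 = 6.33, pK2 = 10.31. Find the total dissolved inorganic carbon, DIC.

DIC = 4.10 mmol/L

CA = [HCO3⁻] + 2[CO3²⁻] = (α₁ + 2α₂)·DIC
At pH 7.64: [H⁺]/K1 = 10^-1.31 = 0.048978, K2/[H⁺] = 10^-2.67 = 0.0021380
α₁ = 1/(1 + 0.048978 + 0.0021380) = 1/1.0511 = 0.9514; α₂ = α₁·K2/[H⁺] = 0.002034
α₁ + 2α₂ = 0.9554
DIC = CA / (α₁ + 2α₂) = 3.92 / 0.9554 = 4.10 mmol/L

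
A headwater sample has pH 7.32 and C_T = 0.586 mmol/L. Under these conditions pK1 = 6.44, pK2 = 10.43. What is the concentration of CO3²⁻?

[CO3²⁻] = 0.402 μmol/L

α₂ = 1 / (1 + [H⁺]/K2 + [H⁺]²/(K1K2)) = 1 / (1 + 10^+3.11 + 10^+2.23)
   = 1 / (1 + 1288.2 + 169.82) = 1/1459.1 = 0.0006854
[CO3²⁻] = α₂ × DIC = 0.0006854 × 0.586 = 0.000402 mmol/L = 0.402 μmol/L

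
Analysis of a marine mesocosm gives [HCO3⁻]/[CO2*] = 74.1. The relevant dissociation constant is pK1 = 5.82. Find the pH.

pH = 7.69

From K1 = [H⁺][HCO3⁻]/[CO2*]:  pH = pK1 + log₁₀([HCO3⁻]/[CO2*])
log₁₀(74.1) = +1.870
pH = 5.82 + (+1.870) = 7.69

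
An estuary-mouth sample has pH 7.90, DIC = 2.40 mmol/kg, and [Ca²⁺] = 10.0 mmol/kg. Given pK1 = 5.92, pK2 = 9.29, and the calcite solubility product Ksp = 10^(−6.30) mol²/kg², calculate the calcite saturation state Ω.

Ω = 1.86

α₂ = 1 / (1 + [H⁺]/K2 + [H⁺]²/(K1K2)) = 1 / (1 + 10^+1.39 + 10^-0.59)
   = 1 / (1 + 24.547 + 0.25704) = 1/25.804 = 0.03875
[CO3²⁻] = α₂ × DIC = 0.03875 × 2.40 = 0.09301 mmol/kg
Ksp = 10^(−6.30) = 5.012×10^-7
Ω = [Ca²⁺][CO3²⁻]/Ksp = (10.0×10^-3)(9.301×10^-5) / 5.012×10^-7 = 1.86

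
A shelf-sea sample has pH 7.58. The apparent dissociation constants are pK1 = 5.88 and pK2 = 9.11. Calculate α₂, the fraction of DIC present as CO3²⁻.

α₂ = 1 / (1 + [H⁺]/K2 + [H⁺]²/(K1K2)) = 1 / (1 + 10^+1.53 + 10^-0.17)
   = 1 / (1 + 33.884 + 0.67608) = 1/35.560 = 0.02812

α₂ = 0.0281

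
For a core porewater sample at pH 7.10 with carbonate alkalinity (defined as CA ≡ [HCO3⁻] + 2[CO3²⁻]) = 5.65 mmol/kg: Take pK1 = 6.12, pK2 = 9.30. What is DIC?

DIC = 6.20 mmol/kg

CA = [HCO3⁻] + 2[CO3²⁻] = (α₁ + 2α₂)·DIC
At pH 7.10: [H⁺]/K1 = 10^-0.98 = 0.10471, K2/[H⁺] = 10^-2.20 = 0.0063096
α₁ = 1/(1 + 0.10471 + 0.0063096) = 1/1.1110 = 0.9001; α₂ = α₁·K2/[H⁺] = 0.005679
α₁ + 2α₂ = 0.9114
DIC = CA / (α₁ + 2α₂) = 5.65 / 0.9114 = 6.20 mmol/kg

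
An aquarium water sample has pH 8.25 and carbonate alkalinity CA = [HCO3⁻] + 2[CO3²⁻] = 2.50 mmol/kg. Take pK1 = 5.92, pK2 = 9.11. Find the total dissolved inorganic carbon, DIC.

CA = [HCO3⁻] + 2[CO3²⁻] = (α₁ + 2α₂)·DIC
At pH 8.25: [H⁺]/K1 = 10^-2.33 = 0.0046774, K2/[H⁺] = 10^-0.86 = 0.13804
α₁ = 1/(1 + 0.0046774 + 0.13804) = 1/1.1427 = 0.8751; α₂ = α₁·K2/[H⁺] = 0.1208
α₁ + 2α₂ = 1.1167
DIC = CA / (α₁ + 2α₂) = 2.50 / 1.1167 = 2.24 mmol/kg

DIC = 2.24 mmol/kg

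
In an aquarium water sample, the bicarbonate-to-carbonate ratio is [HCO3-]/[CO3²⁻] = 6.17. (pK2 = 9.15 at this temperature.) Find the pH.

pH = 8.36

From K2 = [H⁺][CO3²⁻]/[HCO3-]:  pH = pK2 − log₁₀([HCO3-]/[CO3²⁻])
log₁₀(6.17) = +0.790
pH = 9.15 − (+0.790) = 8.36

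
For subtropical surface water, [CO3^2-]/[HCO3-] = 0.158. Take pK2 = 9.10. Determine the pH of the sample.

pH = 8.30

From K2 = [H⁺][CO3^2-]/[HCO3-]:  pH = pK2 + log₁₀([CO3^2-]/[HCO3-])
log₁₀(0.158) = -0.801
pH = 9.10 + (-0.801) = 8.30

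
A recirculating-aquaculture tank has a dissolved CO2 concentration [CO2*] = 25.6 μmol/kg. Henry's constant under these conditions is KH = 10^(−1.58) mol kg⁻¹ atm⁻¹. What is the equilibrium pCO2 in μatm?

pCO2 = 973 μatm

KH = 10^(−1.58) = 2.630×10^-2 mol kg⁻¹ atm⁻¹
pCO2 = [CO2*]/KH = 25.6×10^-6 / 2.630×10^-2 = 9.73×10^-4 atm = 973 μatm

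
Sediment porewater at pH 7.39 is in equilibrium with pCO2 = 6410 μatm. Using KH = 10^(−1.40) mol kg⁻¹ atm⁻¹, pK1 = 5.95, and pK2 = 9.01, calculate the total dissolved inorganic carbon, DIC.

[CO2*] = KH · pCO2 = 10^(−1.40) × 6410×10^-6 = 2.552×10^-4 mol/kg
α₀ = 1/(1 + K1/[H⁺] + K1K2/[H⁺]²) = 1/(1 + 10^+1.44 + 10^-0.18) = 0.03424
DIC = [CO2*]/α₀ = 2.552×10^-4 / 0.03424 = 7.45 mmol/kg

DIC = 7.45 mmol/kg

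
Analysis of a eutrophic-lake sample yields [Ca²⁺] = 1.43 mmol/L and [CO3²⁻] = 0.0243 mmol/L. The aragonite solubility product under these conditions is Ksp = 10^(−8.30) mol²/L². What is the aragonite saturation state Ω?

Ω = 6.93

Ksp = 10^(−8.30) = 5.012×10^-9
Ω = [Ca²⁺][CO3²⁻]/Ksp = (1.43×10^-3)(0.0243×10^-3) / 5.012×10^-9 = 6.93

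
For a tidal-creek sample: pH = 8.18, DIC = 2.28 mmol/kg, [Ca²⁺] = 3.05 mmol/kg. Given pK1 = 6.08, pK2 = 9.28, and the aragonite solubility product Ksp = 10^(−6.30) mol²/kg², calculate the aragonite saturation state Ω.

α₂ = 1 / (1 + [H⁺]/K2 + [H⁺]²/(K1K2)) = 1 / (1 + 10^+1.10 + 10^-1.00)
   = 1 / (1 + 12.589 + 0.10000) = 1/13.689 = 0.07305
[CO3²⁻] = α₂ × DIC = 0.07305 × 2.28 = 0.1666 mmol/kg
Ksp = 10^(−6.30) = 5.012×10^-7
Ω = [Ca²⁺][CO3²⁻]/Ksp = (3.05×10^-3)(1.666×10^-4) / 5.012×10^-7 = 1.01

Ω = 1.01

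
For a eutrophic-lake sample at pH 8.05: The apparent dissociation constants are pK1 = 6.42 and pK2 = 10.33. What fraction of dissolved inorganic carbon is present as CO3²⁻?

α₂ = 0.00510

α₂ = 1 / (1 + [H⁺]/K2 + [H⁺]²/(K1K2)) = 1 / (1 + 10^+2.28 + 10^+0.65)
   = 1 / (1 + 190.55 + 4.4668) = 1/196.01 = 0.005102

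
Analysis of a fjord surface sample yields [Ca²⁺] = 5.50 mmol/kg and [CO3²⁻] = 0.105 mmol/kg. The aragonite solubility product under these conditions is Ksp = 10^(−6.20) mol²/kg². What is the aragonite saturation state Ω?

Ksp = 10^(−6.20) = 6.310×10^-7
Ω = [Ca²⁺][CO3²⁻]/Ksp = (5.50×10^-3)(0.105×10^-3) / 6.310×10^-7 = 0.915

Ω = 0.915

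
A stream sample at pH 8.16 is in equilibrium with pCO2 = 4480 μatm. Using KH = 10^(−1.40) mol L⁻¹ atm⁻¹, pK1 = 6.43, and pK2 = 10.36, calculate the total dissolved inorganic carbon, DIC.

[CO2*] = KH · pCO2 = 10^(−1.40) × 4480×10^-6 = 1.784×10^-4 mol/L
α₀ = 1/(1 + K1/[H⁺] + K1K2/[H⁺]²) = 1/(1 + 10^+1.73 + 10^-0.47) = 0.01817
DIC = [CO2*]/α₀ = 1.784×10^-4 / 0.01817 = 9.82 mmol/L

DIC = 9.82 mmol/L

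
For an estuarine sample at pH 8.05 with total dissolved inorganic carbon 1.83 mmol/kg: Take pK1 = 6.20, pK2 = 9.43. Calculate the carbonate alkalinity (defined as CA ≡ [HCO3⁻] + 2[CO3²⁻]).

CA = [HCO3⁻] + 2[CO3²⁻] = (α₁ + 2α₂)·DIC
At pH 8.05: [H⁺]/K1 = 10^-1.85 = 0.014125, K2/[H⁺] = 10^-1.38 = 0.041687
α₁ = 1/(1 + 0.014125 + 0.041687) = 1/1.0558 = 0.9471; α₂ = α₁·K2/[H⁺] = 0.03948
α₁ + 2α₂ = 1.0261
CA = 1.0261 × 1.83 = 1.88 mmol/kg

CA = 1.88 mmol/kg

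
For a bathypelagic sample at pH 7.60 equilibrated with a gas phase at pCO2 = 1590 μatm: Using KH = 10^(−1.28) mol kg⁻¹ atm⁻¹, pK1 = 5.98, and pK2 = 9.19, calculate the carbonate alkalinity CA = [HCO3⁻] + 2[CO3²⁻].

[CO2*] = KH · pCO2 = 10^(−1.28) × 1590×10^-6 = 8.344×10^-5 mol/kg
α₀ = 1/(1 + K1/[H⁺] + K1K2/[H⁺]²) = 1/(1 + 10^+1.62 + 10^+0.03) = 0.02285
DIC = [CO2*]/α₀ = 8.344×10^-5 / 0.02285 = 3.651 mmol/kg
CA = (α₁ + 2α₂)·DIC = (0.9527 + 2×0.02449) × 3.651 = 3.66 mmol/kg

CA = 3.66 mmol/kg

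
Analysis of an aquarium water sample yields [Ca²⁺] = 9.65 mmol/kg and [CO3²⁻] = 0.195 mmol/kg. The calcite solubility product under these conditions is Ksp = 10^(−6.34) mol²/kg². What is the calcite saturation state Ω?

Ksp = 10^(−6.34) = 4.571×10^-7
Ω = [Ca²⁺][CO3²⁻]/Ksp = (9.65×10^-3)(0.195×10^-3) / 4.571×10^-7 = 4.12

Ω = 4.12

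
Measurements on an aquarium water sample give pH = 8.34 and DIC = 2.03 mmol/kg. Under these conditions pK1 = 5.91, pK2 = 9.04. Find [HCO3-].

[HCO3⁻] = 1.69 mmol/kg

α₁ = 1 / (1 + [H⁺]/K1 + K2/[H⁺]) = 1 / (1 + 10^-2.43 + 10^-0.70)
   = 1 / (1 + 0.0037154 + 0.19953) = 1/1.2032 = 0.8311
[HCO3⁻] = α₁ × DIC = 0.8311 × 2.03 = 1.69 mmol/kg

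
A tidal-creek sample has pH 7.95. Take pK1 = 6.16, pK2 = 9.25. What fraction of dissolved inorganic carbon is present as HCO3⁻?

α₁ = 0.938

α₁ = 1 / (1 + [H⁺]/K1 + K2/[H⁺]) = 1 / (1 + 10^-1.79 + 10^-1.30)
   = 1 / (1 + 0.016218 + 0.050119) = 1/1.0663 = 0.9378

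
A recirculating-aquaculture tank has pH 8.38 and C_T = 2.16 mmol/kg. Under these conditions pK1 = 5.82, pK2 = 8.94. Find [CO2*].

[CO2*] = 4.65 μmol/kg

α₀ = 1 / (1 + K1/[H⁺] + K1K2/[H⁺]²) = 1 / (1 + 10^+2.56 + 10^+2.00)
   = 1 / (1 + 363.08 + 100.00) = 1/464.08 = 0.002155
[CO2*] = α₀ × DIC = 0.002155 × 2.16 = 0.00465 mmol/kg = 4.65 μmol/kg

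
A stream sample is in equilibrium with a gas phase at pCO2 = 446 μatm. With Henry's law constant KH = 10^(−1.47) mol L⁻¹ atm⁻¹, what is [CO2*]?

[CO2*] = 15.1 μmol/L

KH = 10^(−1.47) = 3.388×10^-2 mol L⁻¹ atm⁻¹
[CO2*] = KH · pCO2 = 3.388×10^-2 × 446×10^-6 atm = 1.51×10^-5 mol/L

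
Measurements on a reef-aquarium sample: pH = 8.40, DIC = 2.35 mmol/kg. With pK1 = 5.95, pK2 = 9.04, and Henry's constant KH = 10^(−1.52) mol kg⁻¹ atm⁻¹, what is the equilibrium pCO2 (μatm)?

α₀ = 1 / (1 + K1/[H⁺] + K1K2/[H⁺]²) = 1 / (1 + 10^+2.45 + 10^+1.81)
   = 1 / (1 + 281.84 + 64.565) = 1/347.40 = 0.002878
[CO2*] = α₀ × DIC = 0.002878 × 2.35 = 0.006764 mmol/kg = 6.764 μmol/kg
pCO2 = [CO2*]/KH = 6.764×10^-6 / 3.020×10^-2 = 224 μatm

pCO2 = 224 μatm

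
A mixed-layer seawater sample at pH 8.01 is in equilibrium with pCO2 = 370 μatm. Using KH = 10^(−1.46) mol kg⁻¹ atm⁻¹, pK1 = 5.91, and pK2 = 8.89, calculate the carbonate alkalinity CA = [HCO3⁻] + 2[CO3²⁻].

CA = 2.04 mmol/kg

[CO2*] = KH · pCO2 = 10^(−1.46) × 370×10^-6 = 1.283×10^-5 mol/kg
α₀ = 1/(1 + K1/[H⁺] + K1K2/[H⁺]²) = 1/(1 + 10^+2.10 + 10^+1.22) = 0.006969
DIC = [CO2*]/α₀ = 1.283×10^-5 / 0.006969 = 1.841 mmol/kg
CA = (α₁ + 2α₂)·DIC = (0.8774 + 2×0.1157) × 1.841 = 2.04 mmol/kg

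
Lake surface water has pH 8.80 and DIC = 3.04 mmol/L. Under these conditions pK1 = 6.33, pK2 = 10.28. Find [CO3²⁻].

[CO3²⁻] = 0.0971 mmol/L

α₂ = 1 / (1 + [H⁺]/K2 + [H⁺]²/(K1K2)) = 1 / (1 + 10^+1.48 + 10^-0.99)
   = 1 / (1 + 30.200 + 0.10233) = 1/31.302 = 0.03195
[CO3²⁻] = α₂ × DIC = 0.03195 × 3.04 = 0.0971 mmol/L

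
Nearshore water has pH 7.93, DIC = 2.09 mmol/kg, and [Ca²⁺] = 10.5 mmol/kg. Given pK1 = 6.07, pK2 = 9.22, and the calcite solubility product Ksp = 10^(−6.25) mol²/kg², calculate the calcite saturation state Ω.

α₂ = 1 / (1 + [H⁺]/K2 + [H⁺]²/(K1K2)) = 1 / (1 + 10^+1.29 + 10^-0.57)
   = 1 / (1 + 19.498 + 0.26915) = 1/20.768 = 0.04815
[CO3²⁻] = α₂ × DIC = 0.04815 × 2.09 = 0.1006 mmol/kg
Ksp = 10^(−6.25) = 5.623×10^-7
Ω = [Ca²⁺][CO3²⁻]/Ksp = (10.5×10^-3)(1.006×10^-4) / 5.623×10^-7 = 1.88

Ω = 1.88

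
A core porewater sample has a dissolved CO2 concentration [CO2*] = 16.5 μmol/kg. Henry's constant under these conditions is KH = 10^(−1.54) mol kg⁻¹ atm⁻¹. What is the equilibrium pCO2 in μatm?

pCO2 = 572 μatm

KH = 10^(−1.54) = 2.884×10^-2 mol kg⁻¹ atm⁻¹
pCO2 = [CO2*]/KH = 16.5×10^-6 / 2.884×10^-2 = 5.72×10^-4 atm = 572 μatm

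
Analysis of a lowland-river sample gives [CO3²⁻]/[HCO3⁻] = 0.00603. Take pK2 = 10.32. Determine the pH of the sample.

From K2 = [H⁺][CO3²⁻]/[HCO3⁻]:  pH = pK2 + log₁₀([CO3²⁻]/[HCO3⁻])
log₁₀(0.00603) = -2.220
pH = 10.32 + (-2.220) = 8.10

pH = 8.10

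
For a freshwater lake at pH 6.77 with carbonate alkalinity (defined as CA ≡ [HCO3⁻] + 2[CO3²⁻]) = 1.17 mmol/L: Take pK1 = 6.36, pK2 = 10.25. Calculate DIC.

CA = [HCO3⁻] + 2[CO3²⁻] = (α₁ + 2α₂)·DIC
At pH 6.77: [H⁺]/K1 = 10^-0.41 = 0.38905, K2/[H⁺] = 10^-3.48 = 0.00033113
α₁ = 1/(1 + 0.38905 + 0.00033113) = 1/1.3894 = 0.7197; α₂ = α₁·K2/[H⁺] = 0.0002383
α₁ + 2α₂ = 0.7202
DIC = CA / (α₁ + 2α₂) = 1.17 / 0.7202 = 1.62 mmol/L

DIC = 1.62 mmol/L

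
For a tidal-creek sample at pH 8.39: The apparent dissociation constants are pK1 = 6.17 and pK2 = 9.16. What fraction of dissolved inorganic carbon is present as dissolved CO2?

α₀ = 1 / (1 + K1/[H⁺] + K1K2/[H⁺]²) = 1 / (1 + 10^+2.22 + 10^+1.45)
   = 1 / (1 + 165.96 + 28.184) = 1/195.14 = 0.005124

α₀ = 0.00512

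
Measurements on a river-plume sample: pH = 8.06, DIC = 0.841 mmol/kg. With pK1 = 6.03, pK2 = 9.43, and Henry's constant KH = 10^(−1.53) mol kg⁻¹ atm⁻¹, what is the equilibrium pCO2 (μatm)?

α₀ = 1 / (1 + K1/[H⁺] + K1K2/[H⁺]²) = 1 / (1 + 10^+2.03 + 10^+0.66)
   = 1 / (1 + 107.15 + 4.5709) = 1/112.72 = 0.008871
[CO2*] = α₀ × DIC = 0.008871 × 0.841 = 0.007461 mmol/kg = 7.461 μmol/kg
pCO2 = [CO2*]/KH = 7.461×10^-6 / 2.951×10^-2 = 253 μatm

pCO2 = 253 μatm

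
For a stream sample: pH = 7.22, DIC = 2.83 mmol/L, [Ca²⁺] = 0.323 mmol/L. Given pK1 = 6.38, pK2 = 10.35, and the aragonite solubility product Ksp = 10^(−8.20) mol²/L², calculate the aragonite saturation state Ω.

α₂ = 1 / (1 + [H⁺]/K2 + [H⁺]²/(K1K2)) = 1 / (1 + 10^+3.13 + 10^+2.29)
   = 1 / (1 + 1349.0 + 194.98) = 1/1544.9 = 0.0006473
[CO3²⁻] = α₂ × DIC = 0.0006473 × 2.83 = 0.001832 mmol/L = 1.832 μmol/L
Ksp = 10^(−8.20) = 6.310×10^-9
Ω = [Ca²⁺][CO3²⁻]/Ksp = (0.323×10^-3)(1.832×10^-6) / 6.310×10^-9 = 0.0938

Ω = 0.0938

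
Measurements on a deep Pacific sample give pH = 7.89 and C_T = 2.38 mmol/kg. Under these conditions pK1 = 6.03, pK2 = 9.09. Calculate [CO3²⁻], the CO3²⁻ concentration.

[CO3²⁻] = 0.139 mmol/kg

α₂ = 1 / (1 + [H⁺]/K2 + [H⁺]²/(K1K2)) = 1 / (1 + 10^+1.20 + 10^-0.66)
   = 1 / (1 + 15.849 + 0.21878) = 1/17.068 = 0.05859
[CO3²⁻] = α₂ × DIC = 0.05859 × 2.38 = 0.139 mmol/kg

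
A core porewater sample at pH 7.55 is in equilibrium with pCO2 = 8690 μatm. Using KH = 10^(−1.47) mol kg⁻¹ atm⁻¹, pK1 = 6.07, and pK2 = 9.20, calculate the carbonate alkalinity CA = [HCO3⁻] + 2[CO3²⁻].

CA = 9.29 mmol/kg

[CO2*] = KH · pCO2 = 10^(−1.47) × 8690×10^-6 = 2.945×10^-4 mol/kg
α₀ = 1/(1 + K1/[H⁺] + K1K2/[H⁺]²) = 1/(1 + 10^+1.48 + 10^-0.17) = 0.03137
DIC = [CO2*]/α₀ = 2.945×10^-4 / 0.03137 = 9.386 mmol/kg
CA = (α₁ + 2α₂)·DIC = (0.9474 + 2×0.02121) × 9.386 = 9.29 mmol/kg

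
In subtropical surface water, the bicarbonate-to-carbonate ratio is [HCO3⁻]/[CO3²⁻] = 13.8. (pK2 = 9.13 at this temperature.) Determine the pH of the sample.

From K2 = [H⁺][CO3²⁻]/[HCO3⁻]:  pH = pK2 − log₁₀([HCO3⁻]/[CO3²⁻])
log₁₀(13.8) = +1.140
pH = 9.13 − (+1.140) = 7.99

pH = 7.99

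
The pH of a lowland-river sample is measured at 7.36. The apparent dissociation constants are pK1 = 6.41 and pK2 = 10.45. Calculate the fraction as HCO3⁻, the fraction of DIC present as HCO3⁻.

α₁ = 0.898

α₁ = 1 / (1 + [H⁺]/K1 + K2/[H⁺]) = 1 / (1 + 10^-0.95 + 10^-3.09)
   = 1 / (1 + 0.11220 + 0.00081283) = 1/1.1130 = 0.8985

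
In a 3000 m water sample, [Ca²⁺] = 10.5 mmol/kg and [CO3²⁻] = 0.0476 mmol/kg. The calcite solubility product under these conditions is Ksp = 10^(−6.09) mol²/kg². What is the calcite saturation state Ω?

Ω = 0.615

Ksp = 10^(−6.09) = 8.128×10^-7
Ω = [Ca²⁺][CO3²⁻]/Ksp = (10.5×10^-3)(0.0476×10^-3) / 8.128×10^-7 = 0.615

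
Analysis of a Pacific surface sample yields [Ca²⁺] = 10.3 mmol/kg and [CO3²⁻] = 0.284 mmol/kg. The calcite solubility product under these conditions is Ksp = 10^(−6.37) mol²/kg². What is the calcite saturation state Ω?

Ω = 6.86

Ksp = 10^(−6.37) = 4.266×10^-7
Ω = [Ca²⁺][CO3²⁻]/Ksp = (10.3×10^-3)(0.284×10^-3) / 4.266×10^-7 = 6.86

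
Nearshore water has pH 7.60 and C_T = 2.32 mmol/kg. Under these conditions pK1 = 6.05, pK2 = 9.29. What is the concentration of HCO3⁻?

α₁ = 1 / (1 + [H⁺]/K1 + K2/[H⁺]) = 1 / (1 + 10^-1.55 + 10^-1.69)
   = 1 / (1 + 0.028184 + 0.020417) = 1/1.0486 = 0.9537
[HCO3⁻] = α₁ × DIC = 0.9537 × 2.32 = 2.21 mmol/kg

[HCO3⁻] = 2.21 mmol/kg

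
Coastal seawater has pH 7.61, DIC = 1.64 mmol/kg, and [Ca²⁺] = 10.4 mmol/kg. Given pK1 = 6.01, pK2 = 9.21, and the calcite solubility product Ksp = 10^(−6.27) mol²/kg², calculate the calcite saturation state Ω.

α₂ = 1 / (1 + [H⁺]/K2 + [H⁺]²/(K1K2)) = 1 / (1 + 10^+1.60 + 10^+0.00)
   = 1 / (1 + 39.811 + 1.0000) = 1/41.811 = 0.02392
[CO3²⁻] = α₂ × DIC = 0.02392 × 1.64 = 0.03922 mmol/kg
Ksp = 10^(−6.27) = 5.370×10^-7
Ω = [Ca²⁺][CO3²⁻]/Ksp = (10.4×10^-3)(3.922×10^-5) / 5.370×10^-7 = 0.760

Ω = 0.760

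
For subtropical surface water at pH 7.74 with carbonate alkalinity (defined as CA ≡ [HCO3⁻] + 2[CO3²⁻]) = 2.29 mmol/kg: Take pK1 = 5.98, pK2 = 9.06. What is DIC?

DIC = 2.23 mmol/kg

CA = [HCO3⁻] + 2[CO3²⁻] = (α₁ + 2α₂)·DIC
At pH 7.74: [H⁺]/K1 = 10^-1.76 = 0.017378, K2/[H⁺] = 10^-1.32 = 0.047863
α₁ = 1/(1 + 0.017378 + 0.047863) = 1/1.0652 = 0.9388; α₂ = α₁·K2/[H⁺] = 0.04493
α₁ + 2α₂ = 1.0286
DIC = CA / (α₁ + 2α₂) = 2.29 / 1.0286 = 2.23 mmol/kg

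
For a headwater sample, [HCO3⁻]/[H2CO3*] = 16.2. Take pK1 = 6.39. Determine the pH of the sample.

pH = 7.60

From K1 = [H⁺][HCO3⁻]/[H2CO3*]:  pH = pK1 + log₁₀([HCO3⁻]/[H2CO3*])
log₁₀(16.2) = +1.210
pH = 6.39 + (+1.210) = 7.60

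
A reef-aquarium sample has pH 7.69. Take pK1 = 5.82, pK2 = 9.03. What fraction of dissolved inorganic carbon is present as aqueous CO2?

α₀ = 1 / (1 + K1/[H⁺] + K1K2/[H⁺]²) = 1 / (1 + 10^+1.87 + 10^+0.53)
   = 1 / (1 + 74.131 + 3.3884) = 1/78.519 = 0.01274

α₀ = 0.0127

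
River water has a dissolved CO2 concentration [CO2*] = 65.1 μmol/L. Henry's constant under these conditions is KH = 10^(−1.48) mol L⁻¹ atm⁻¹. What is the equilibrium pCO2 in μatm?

KH = 10^(−1.48) = 3.311×10^-2 mol L⁻¹ atm⁻¹
pCO2 = [CO2*]/KH = 65.1×10^-6 / 3.311×10^-2 = 1.97×10^-3 atm = 1970 μatm

pCO2 = 1970 μatm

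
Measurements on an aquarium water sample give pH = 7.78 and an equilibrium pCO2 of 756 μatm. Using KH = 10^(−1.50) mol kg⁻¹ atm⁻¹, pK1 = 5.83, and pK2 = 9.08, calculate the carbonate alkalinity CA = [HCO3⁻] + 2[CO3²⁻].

[CO2*] = KH · pCO2 = 10^(−1.50) × 756×10^-6 = 2.391×10^-5 mol/kg
α₀ = 1/(1 + K1/[H⁺] + K1K2/[H⁺]²) = 1/(1 + 10^+1.95 + 10^+0.65) = 0.01057
DIC = [CO2*]/α₀ = 2.391×10^-5 / 0.01057 = 2.261 mmol/kg
CA = (α₁ + 2α₂)·DIC = (0.9422 + 2×0.04722) × 2.261 = 2.34 mmol/kg

CA = 2.34 mmol/kg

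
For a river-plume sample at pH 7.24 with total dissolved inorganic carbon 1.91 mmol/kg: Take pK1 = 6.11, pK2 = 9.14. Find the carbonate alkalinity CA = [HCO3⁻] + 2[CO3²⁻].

CA = [HCO3⁻] + 2[CO3²⁻] = (α₁ + 2α₂)·DIC
At pH 7.24: [H⁺]/K1 = 10^-1.13 = 0.074131, K2/[H⁺] = 10^-1.90 = 0.012589
α₁ = 1/(1 + 0.074131 + 0.012589) = 1/1.0867 = 0.9202; α₂ = α₁·K2/[H⁺] = 0.01158
α₁ + 2α₂ = 0.9434
CA = 0.9434 × 1.91 = 1.80 mmol/kg

CA = 1.80 mmol/kg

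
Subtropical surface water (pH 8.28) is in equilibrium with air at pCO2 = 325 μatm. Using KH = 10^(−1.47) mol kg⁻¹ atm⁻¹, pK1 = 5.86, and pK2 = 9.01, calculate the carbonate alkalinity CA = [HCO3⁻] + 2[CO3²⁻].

CA = 3.98 mmol/kg

[CO2*] = KH · pCO2 = 10^(−1.47) × 325×10^-6 = 1.101×10^-5 mol/kg
α₀ = 1/(1 + K1/[H⁺] + K1K2/[H⁺]²) = 1/(1 + 10^+2.42 + 10^+1.69) = 0.003195
DIC = [CO2*]/α₀ = 1.101×10^-5 / 0.003195 = 3.447 mmol/kg
CA = (α₁ + 2α₂)·DIC = (0.8403 + 2×0.1565) × 3.447 = 3.98 mmol/kg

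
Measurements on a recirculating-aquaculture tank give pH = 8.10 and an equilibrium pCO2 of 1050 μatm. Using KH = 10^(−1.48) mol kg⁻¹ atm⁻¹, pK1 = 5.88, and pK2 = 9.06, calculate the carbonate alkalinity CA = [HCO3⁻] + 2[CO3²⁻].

[CO2*] = KH · pCO2 = 10^(−1.48) × 1050×10^-6 = 3.477×10^-5 mol/kg
α₀ = 1/(1 + K1/[H⁺] + K1K2/[H⁺]²) = 1/(1 + 10^+2.22 + 10^+1.26) = 0.005401
DIC = [CO2*]/α₀ = 3.477×10^-5 / 0.005401 = 6.438 mmol/kg
CA = (α₁ + 2α₂)·DIC = (0.8963 + 2×0.09828) × 6.438 = 7.04 mmol/kg

CA = 7.04 mmol/kg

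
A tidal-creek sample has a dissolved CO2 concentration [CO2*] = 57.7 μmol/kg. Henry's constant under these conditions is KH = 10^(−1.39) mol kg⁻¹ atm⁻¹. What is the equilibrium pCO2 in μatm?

KH = 10^(−1.39) = 4.074×10^-2 mol kg⁻¹ atm⁻¹
pCO2 = [CO2*]/KH = 57.7×10^-6 / 4.074×10^-2 = 1.42×10^-3 atm = 1420 μatm

pCO2 = 1420 μatm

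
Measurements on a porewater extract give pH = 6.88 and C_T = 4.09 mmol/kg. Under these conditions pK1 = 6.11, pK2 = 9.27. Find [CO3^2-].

α₂ = 1 / (1 + [H⁺]/K2 + [H⁺]²/(K1K2)) = 1 / (1 + 10^+2.39 + 10^+1.62)
   = 1 / (1 + 245.47 + 41.687) = 1/288.16 = 0.003470
[CO3²⁻] = α₂ × DIC = 0.003470 × 4.09 = 0.0142 mmol/kg = 14.2 μmol/kg

[CO3²⁻] = 14.2 μmol/kg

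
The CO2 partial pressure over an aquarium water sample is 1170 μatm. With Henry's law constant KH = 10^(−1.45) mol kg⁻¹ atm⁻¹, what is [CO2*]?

[CO2*] = 41.5 μmol/kg

KH = 10^(−1.45) = 3.548×10^-2 mol kg⁻¹ atm⁻¹
[CO2*] = KH · pCO2 = 3.548×10^-2 × 1170×10^-6 atm = 4.15×10^-5 mol/kg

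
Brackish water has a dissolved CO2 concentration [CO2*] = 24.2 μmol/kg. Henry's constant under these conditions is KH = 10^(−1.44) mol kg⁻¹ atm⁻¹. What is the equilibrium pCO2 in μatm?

KH = 10^(−1.44) = 3.631×10^-2 mol kg⁻¹ atm⁻¹
pCO2 = [CO2*]/KH = 24.2×10^-6 / 3.631×10^-2 = 6.67×10^-4 atm = 667 μatm

pCO2 = 667 μatm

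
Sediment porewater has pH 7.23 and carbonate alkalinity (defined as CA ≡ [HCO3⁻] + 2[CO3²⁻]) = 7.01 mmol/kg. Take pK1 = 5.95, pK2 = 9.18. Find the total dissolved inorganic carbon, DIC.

CA = [HCO3⁻] + 2[CO3²⁻] = (α₁ + 2α₂)·DIC
At pH 7.23: [H⁺]/K1 = 10^-1.28 = 0.052481, K2/[H⁺] = 10^-1.95 = 0.011220
α₁ = 1/(1 + 0.052481 + 0.011220) = 1/1.0637 = 0.9401; α₂ = α₁·K2/[H⁺] = 0.01055
α₁ + 2α₂ = 0.9612
DIC = CA / (α₁ + 2α₂) = 7.01 / 0.9612 = 7.29 mmol/kg

DIC = 7.29 mmol/kg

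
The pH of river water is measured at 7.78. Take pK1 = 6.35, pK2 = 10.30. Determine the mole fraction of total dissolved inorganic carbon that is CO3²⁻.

α₂ = 0.00290

α₂ = 1 / (1 + [H⁺]/K2 + [H⁺]²/(K1K2)) = 1 / (1 + 10^+2.52 + 10^+1.09)
   = 1 / (1 + 331.13 + 12.303) = 1/344.43 = 0.002903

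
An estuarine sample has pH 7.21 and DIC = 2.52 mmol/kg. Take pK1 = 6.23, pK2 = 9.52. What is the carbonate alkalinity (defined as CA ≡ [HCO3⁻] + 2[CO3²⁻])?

CA = 2.29 mmol/kg

CA = [HCO3⁻] + 2[CO3²⁻] = (α₁ + 2α₂)·DIC
At pH 7.21: [H⁺]/K1 = 10^-0.98 = 0.10471, K2/[H⁺] = 10^-2.31 = 0.0048978
α₁ = 1/(1 + 0.10471 + 0.0048978) = 1/1.1096 = 0.9012; α₂ = α₁·K2/[H⁺] = 0.004414
α₁ + 2α₂ = 0.9100
CA = 0.9100 × 2.52 = 2.29 mmol/kg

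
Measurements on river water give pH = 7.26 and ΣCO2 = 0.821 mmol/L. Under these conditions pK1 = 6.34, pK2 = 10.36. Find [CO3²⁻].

α₂ = 1 / (1 + [H⁺]/K2 + [H⁺]²/(K1K2)) = 1 / (1 + 10^+3.10 + 10^+2.18)
   = 1 / (1 + 1258.9 + 151.36) = 1/1411.3 = 0.0007086
[CO3²⁻] = α₂ × DIC = 0.0007086 × 0.821 = 0.000582 mmol/L = 0.582 μmol/L

[CO3²⁻] = 0.582 μmol/L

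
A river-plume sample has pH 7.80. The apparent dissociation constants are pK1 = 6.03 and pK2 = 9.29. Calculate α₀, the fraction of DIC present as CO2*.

α₀ = 1 / (1 + K1/[H⁺] + K1K2/[H⁺]²) = 1 / (1 + 10^+1.77 + 10^+0.28)
   = 1 / (1 + 58.884 + 1.9055) = 1/61.790 = 0.01618

α₀ = 0.0162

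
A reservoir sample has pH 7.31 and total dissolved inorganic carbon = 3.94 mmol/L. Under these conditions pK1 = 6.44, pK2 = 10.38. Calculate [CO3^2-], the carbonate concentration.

α₂ = 1 / (1 + [H⁺]/K2 + [H⁺]²/(K1K2)) = 1 / (1 + 10^+3.07 + 10^+2.20)
   = 1 / (1 + 1174.9 + 158.49) = 1/1334.4 = 0.0007494
[CO3²⁻] = α₂ × DIC = 0.0007494 × 3.94 = 0.00295 mmol/L = 2.95 μmol/L

[CO3²⁻] = 2.95 μmol/L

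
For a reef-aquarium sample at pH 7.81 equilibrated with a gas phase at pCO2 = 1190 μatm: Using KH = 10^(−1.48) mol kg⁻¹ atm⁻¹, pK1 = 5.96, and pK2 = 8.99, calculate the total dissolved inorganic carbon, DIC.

[CO2*] = KH · pCO2 = 10^(−1.48) × 1190×10^-6 = 3.940×10^-5 mol/kg
α₀ = 1/(1 + K1/[H⁺] + K1K2/[H⁺]²) = 1/(1 + 10^+1.85 + 10^+0.67) = 0.01308
DIC = [CO2*]/α₀ = 3.940×10^-5 / 0.01308 = 3.01 mmol/kg

DIC = 3.01 mmol/kg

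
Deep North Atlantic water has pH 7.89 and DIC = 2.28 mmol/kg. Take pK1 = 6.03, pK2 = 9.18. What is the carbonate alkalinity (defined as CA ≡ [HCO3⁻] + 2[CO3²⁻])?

CA = [HCO3⁻] + 2[CO3²⁻] = (α₁ + 2α₂)·DIC
At pH 7.89: [H⁺]/K1 = 10^-1.86 = 0.013804, K2/[H⁺] = 10^-1.29 = 0.051286
α₁ = 1/(1 + 0.013804 + 0.051286) = 1/1.0651 = 0.9389; α₂ = α₁·K2/[H⁺] = 0.04815
α₁ + 2α₂ = 1.0352
CA = 1.0352 × 2.28 = 2.36 mmol/kg

CA = 2.36 mmol/kg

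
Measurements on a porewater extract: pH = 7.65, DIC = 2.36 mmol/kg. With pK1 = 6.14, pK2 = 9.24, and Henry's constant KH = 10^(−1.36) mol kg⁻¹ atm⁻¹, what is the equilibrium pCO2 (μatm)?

pCO2 = 1580 μatm

α₀ = 1 / (1 + K1/[H⁺] + K1K2/[H⁺]²) = 1 / (1 + 10^+1.51 + 10^-0.08)
   = 1 / (1 + 32.359 + 0.83176) = 1/34.191 = 0.02925
[CO2*] = α₀ × DIC = 0.02925 × 2.36 = 0.06902 mmol/kg
pCO2 = [CO2*]/KH = 6.902×10^-5 / 4.365×10^-2 = 1580 μatm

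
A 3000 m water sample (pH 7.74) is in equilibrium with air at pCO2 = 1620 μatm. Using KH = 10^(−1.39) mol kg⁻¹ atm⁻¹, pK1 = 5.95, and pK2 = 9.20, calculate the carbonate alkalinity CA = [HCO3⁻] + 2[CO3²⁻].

[CO2*] = KH · pCO2 = 10^(−1.39) × 1620×10^-6 = 6.600×10^-5 mol/kg
α₀ = 1/(1 + K1/[H⁺] + K1K2/[H⁺]²) = 1/(1 + 10^+1.79 + 10^+0.33) = 0.01543
DIC = [CO2*]/α₀ = 6.600×10^-5 / 0.01543 = 4.276 mmol/kg
CA = (α₁ + 2α₂)·DIC = (0.9516 + 2×0.03299) × 4.276 = 4.35 mmol/kg

CA = 4.35 mmol/kg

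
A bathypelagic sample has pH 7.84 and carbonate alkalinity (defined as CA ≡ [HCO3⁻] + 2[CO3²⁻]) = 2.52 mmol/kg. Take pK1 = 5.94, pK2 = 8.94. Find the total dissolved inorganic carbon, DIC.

CA = [HCO3⁻] + 2[CO3²⁻] = (α₁ + 2α₂)·DIC
At pH 7.84: [H⁺]/K1 = 10^-1.90 = 0.012589, K2/[H⁺] = 10^-1.10 = 0.079433
α₁ = 1/(1 + 0.012589 + 0.079433) = 1/1.0920 = 0.9157; α₂ = α₁·K2/[H⁺] = 0.07274
α₁ + 2α₂ = 1.0612
DIC = CA / (α₁ + 2α₂) = 2.52 / 1.0612 = 2.37 mmol/kg

DIC = 2.37 mmol/kg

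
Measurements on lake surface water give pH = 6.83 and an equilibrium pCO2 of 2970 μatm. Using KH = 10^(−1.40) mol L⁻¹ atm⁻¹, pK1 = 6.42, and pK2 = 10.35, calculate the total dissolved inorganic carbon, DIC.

DIC = 0.422 mmol/L

[CO2*] = KH · pCO2 = 10^(−1.40) × 2970×10^-6 = 1.182×10^-4 mol/L
α₀ = 1/(1 + K1/[H⁺] + K1K2/[H⁺]²) = 1/(1 + 10^+0.41 + 10^-3.11) = 0.2800
DIC = [CO2*]/α₀ = 1.182×10^-4 / 0.2800 = 0.422 mmol/L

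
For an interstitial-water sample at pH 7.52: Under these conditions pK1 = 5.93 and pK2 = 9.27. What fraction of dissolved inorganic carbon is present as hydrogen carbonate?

α₁ = 1 / (1 + [H⁺]/K1 + K2/[H⁺]) = 1 / (1 + 10^-1.59 + 10^-1.75)
   = 1 / (1 + 0.025704 + 0.017783) = 1/1.0435 = 0.9583

α₁ = 0.958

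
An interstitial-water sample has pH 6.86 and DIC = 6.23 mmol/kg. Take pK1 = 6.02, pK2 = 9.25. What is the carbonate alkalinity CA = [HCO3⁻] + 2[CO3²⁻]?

CA = [HCO3⁻] + 2[CO3²⁻] = (α₁ + 2α₂)·DIC
At pH 6.86: [H⁺]/K1 = 10^-0.84 = 0.14454, K2/[H⁺] = 10^-2.39 = 0.0040738
α₁ = 1/(1 + 0.14454 + 0.0040738) = 1/1.1486 = 0.8706; α₂ = α₁·K2/[H⁺] = 0.003547
α₁ + 2α₂ = 0.8777
CA = 0.8777 × 6.23 = 5.47 mmol/kg

CA = 5.47 mmol/kg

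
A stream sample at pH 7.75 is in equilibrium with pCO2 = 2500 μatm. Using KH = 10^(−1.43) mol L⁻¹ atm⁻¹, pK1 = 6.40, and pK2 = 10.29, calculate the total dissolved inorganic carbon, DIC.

[CO2*] = KH · pCO2 = 10^(−1.43) × 2500×10^-6 = 9.288×10^-5 mol/L
α₀ = 1/(1 + K1/[H⁺] + K1K2/[H⁺]²) = 1/(1 + 10^+1.35 + 10^-1.19) = 0.04264
DIC = [CO2*]/α₀ = 9.288×10^-5 / 0.04264 = 2.18 mmol/L

DIC = 2.18 mmol/L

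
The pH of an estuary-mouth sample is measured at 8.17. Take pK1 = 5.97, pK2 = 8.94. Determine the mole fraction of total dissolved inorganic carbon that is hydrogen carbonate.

α₁ = 0.850

α₁ = 1 / (1 + [H⁺]/K1 + K2/[H⁺]) = 1 / (1 + 10^-2.20 + 10^-0.77)
   = 1 / (1 + 0.0063096 + 0.16982) = 1/1.1761 = 0.8502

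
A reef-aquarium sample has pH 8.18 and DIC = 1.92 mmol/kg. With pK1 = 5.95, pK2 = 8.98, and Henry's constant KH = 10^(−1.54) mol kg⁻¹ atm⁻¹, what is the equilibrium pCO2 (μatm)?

pCO2 = 337 μatm

α₀ = 1 / (1 + K1/[H⁺] + K1K2/[H⁺]²) = 1 / (1 + 10^+2.23 + 10^+1.43)
   = 1 / (1 + 169.82 + 26.915) = 1/197.74 = 0.005057
[CO2*] = α₀ × DIC = 0.005057 × 1.92 = 0.009710 mmol/kg = 9.710 μmol/kg
pCO2 = [CO2*]/KH = 9.710×10^-6 / 2.884×10^-2 = 337 μatm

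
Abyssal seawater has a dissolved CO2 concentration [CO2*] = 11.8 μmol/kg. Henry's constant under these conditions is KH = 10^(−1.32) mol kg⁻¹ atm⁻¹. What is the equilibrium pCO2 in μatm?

pCO2 = 247 μatm

KH = 10^(−1.32) = 4.786×10^-2 mol kg⁻¹ atm⁻¹
pCO2 = [CO2*]/KH = 11.8×10^-6 / 4.786×10^-2 = 2.47×10^-4 atm = 247 μatm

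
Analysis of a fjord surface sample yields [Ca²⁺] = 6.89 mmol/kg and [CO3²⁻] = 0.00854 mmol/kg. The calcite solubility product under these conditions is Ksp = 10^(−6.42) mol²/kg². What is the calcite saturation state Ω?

Ω = 0.155

Ksp = 10^(−6.42) = 3.802×10^-7
Ω = [Ca²⁺][CO3²⁻]/Ksp = (6.89×10^-3)(0.00854×10^-3) / 3.802×10^-7 = 0.155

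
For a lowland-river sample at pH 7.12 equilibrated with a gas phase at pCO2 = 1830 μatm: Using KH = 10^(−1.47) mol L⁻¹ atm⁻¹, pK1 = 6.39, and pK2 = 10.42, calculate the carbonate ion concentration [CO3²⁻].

[CO2*] = KH · pCO2 = 10^(−1.47) × 1830×10^-6 = 6.201×10^-5 mol/L
α₀ = 1/(1 + K1/[H⁺] + K1K2/[H⁺]²) = 1/(1 + 10^+0.73 + 10^-2.57) = 0.1569
DIC = [CO2*]/α₀ = 6.201×10^-5 / 0.1569 = 0.3952 mmol/L
[CO3²⁻] = α₂·DIC; α₂ = 0.0004223, so [CO3²⁻] = 0.0004223 × 0.3952 = 0.000167 mmol/L = 0.167 μmol/L

[CO3²⁻] = 0.167 μmol/L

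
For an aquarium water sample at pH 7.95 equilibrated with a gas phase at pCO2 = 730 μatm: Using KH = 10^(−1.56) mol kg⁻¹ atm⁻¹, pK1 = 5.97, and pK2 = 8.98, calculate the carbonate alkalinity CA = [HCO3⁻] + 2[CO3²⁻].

[CO2*] = KH · pCO2 = 10^(−1.56) × 730×10^-6 = 2.011×10^-5 mol/kg
α₀ = 1/(1 + K1/[H⁺] + K1K2/[H⁺]²) = 1/(1 + 10^+1.98 + 10^+0.95) = 0.009487
DIC = [CO2*]/α₀ = 2.011×10^-5 / 0.009487 = 2.119 mmol/kg
CA = (α₁ + 2α₂)·DIC = (0.9060 + 2×0.08455) × 2.119 = 2.28 mmol/kg

CA = 2.28 mmol/kg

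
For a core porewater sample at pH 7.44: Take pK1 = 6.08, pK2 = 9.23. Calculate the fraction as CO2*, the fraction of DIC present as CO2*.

α₀ = 0.0412

α₀ = 1 / (1 + K1/[H⁺] + K1K2/[H⁺]²) = 1 / (1 + 10^+1.36 + 10^-0.43)
   = 1 / (1 + 22.909 + 0.37154) = 1/24.280 = 0.04119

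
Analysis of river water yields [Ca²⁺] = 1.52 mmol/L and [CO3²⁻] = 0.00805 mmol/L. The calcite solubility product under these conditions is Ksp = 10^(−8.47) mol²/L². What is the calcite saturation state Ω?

Ω = 3.61

Ksp = 10^(−8.47) = 3.388×10^-9
Ω = [Ca²⁺][CO3²⁻]/Ksp = (1.52×10^-3)(0.00805×10^-3) / 3.388×10^-9 = 3.61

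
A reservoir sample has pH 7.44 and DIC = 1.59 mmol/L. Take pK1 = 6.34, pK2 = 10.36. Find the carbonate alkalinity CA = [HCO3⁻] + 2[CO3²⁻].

CA = 1.47 mmol/L

CA = [HCO3⁻] + 2[CO3²⁻] = (α₁ + 2α₂)·DIC
At pH 7.44: [H⁺]/K1 = 10^-1.10 = 0.079433, K2/[H⁺] = 10^-2.92 = 0.0012023
α₁ = 1/(1 + 0.079433 + 0.0012023) = 1/1.0806 = 0.9254; α₂ = α₁·K2/[H⁺] = 0.001113
α₁ + 2α₂ = 0.9276
CA = 0.9276 × 1.59 = 1.47 mmol/L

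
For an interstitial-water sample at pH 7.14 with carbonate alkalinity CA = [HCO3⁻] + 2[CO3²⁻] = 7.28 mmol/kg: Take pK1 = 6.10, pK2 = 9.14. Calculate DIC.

CA = [HCO3⁻] + 2[CO3²⁻] = (α₁ + 2α₂)·DIC
At pH 7.14: [H⁺]/K1 = 10^-1.04 = 0.091201, K2/[H⁺] = 10^-2.00 = 0.010000
α₁ = 1/(1 + 0.091201 + 0.010000) = 1/1.1012 = 0.9081; α₂ = α₁·K2/[H⁺] = 0.009081
α₁ + 2α₂ = 0.9263
DIC = CA / (α₁ + 2α₂) = 7.28 / 0.9263 = 7.86 mmol/kg

DIC = 7.86 mmol/kg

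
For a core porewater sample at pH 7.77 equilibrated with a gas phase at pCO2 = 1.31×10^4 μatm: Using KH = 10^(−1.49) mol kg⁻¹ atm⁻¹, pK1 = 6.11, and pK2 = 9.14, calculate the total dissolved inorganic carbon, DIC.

[CO2*] = KH · pCO2 = 10^(−1.49) × 1.31×10^4×10^-6 = 4.239×10^-4 mol/kg
α₀ = 1/(1 + K1/[H⁺] + K1K2/[H⁺]²) = 1/(1 + 10^+1.66 + 10^+0.29) = 0.02055
DIC = [CO2*]/α₀ = 4.239×10^-4 / 0.02055 = 20.6 mmol/kg

DIC = 20.6 mmol/kg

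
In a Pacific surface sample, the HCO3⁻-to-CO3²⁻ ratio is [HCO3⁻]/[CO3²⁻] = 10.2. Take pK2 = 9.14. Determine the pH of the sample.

pH = 8.13

From K2 = [H⁺][CO3²⁻]/[HCO3⁻]:  pH = pK2 − log₁₀([HCO3⁻]/[CO3²⁻])
log₁₀(10.2) = +1.009
pH = 9.14 − (+1.009) = 8.13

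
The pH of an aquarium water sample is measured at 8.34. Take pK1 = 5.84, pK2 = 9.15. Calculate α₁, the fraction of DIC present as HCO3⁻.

α₁ = 1 / (1 + [H⁺]/K1 + K2/[H⁺]) = 1 / (1 + 10^-2.50 + 10^-0.81)
   = 1 / (1 + 0.0031623 + 0.15488) = 1/1.1580 = 0.8635

α₁ = 0.864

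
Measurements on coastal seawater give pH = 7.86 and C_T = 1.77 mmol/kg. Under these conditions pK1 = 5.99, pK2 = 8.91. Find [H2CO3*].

α₀ = 1 / (1 + K1/[H⁺] + K1K2/[H⁺]²) = 1 / (1 + 10^+1.87 + 10^+0.82)
   = 1 / (1 + 74.131 + 6.6069) = 1/81.738 = 0.01223
[CO2*] = α₀ × DIC = 0.01223 × 1.77 = 0.0217 mmol/kg

[CO2*] = 0.0217 mmol/kg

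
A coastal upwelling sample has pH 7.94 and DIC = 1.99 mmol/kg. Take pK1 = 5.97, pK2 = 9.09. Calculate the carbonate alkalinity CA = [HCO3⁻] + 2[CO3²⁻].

CA = 2.10 mmol/kg

CA = [HCO3⁻] + 2[CO3²⁻] = (α₁ + 2α₂)·DIC
At pH 7.94: [H⁺]/K1 = 10^-1.97 = 0.010715, K2/[H⁺] = 10^-1.15 = 0.070795
α₁ = 1/(1 + 0.010715 + 0.070795) = 1/1.0815 = 0.9246; α₂ = α₁·K2/[H⁺] = 0.06546
α₁ + 2α₂ = 1.0556
CA = 1.0556 × 1.99 = 2.10 mmol/kg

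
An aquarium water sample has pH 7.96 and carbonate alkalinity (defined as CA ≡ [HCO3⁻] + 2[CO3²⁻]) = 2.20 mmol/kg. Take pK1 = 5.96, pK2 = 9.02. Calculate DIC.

DIC = 2.06 mmol/kg

CA = [HCO3⁻] + 2[CO3²⁻] = (α₁ + 2α₂)·DIC
At pH 7.96: [H⁺]/K1 = 10^-2.00 = 0.010000, K2/[H⁺] = 10^-1.06 = 0.087096
α₁ = 1/(1 + 0.010000 + 0.087096) = 1/1.0971 = 0.9115; α₂ = α₁·K2/[H⁺] = 0.07939
α₁ + 2α₂ = 1.0703
DIC = CA / (α₁ + 2α₂) = 2.20 / 1.0703 = 2.06 mmol/kg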